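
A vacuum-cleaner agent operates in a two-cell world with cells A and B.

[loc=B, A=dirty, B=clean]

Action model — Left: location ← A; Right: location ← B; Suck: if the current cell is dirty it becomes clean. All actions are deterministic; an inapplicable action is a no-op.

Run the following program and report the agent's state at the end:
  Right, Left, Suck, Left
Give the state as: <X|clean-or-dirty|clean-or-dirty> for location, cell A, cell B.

<A|clean|clean>

Right (#1): <B|dirty|clean>
Left (#2): <A|dirty|clean>
Suck (#3): <A|clean|clean>
Left (#4): <A|clean|clean>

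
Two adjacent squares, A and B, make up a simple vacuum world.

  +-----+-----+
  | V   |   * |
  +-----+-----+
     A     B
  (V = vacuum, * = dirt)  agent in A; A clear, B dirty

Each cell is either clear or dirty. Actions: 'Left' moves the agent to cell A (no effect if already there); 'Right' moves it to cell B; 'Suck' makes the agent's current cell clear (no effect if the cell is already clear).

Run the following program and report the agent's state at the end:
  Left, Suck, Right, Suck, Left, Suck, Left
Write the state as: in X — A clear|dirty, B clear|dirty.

in A — A clear, B clear

Left (#1): in A — A clear, B dirty
Suck (#2): in A — A clear, B dirty
Right (#3): in B — A clear, B dirty
Suck (#4): in B — A clear, B clear
Left (#5): in A — A clear, B clear
Suck (#6): in A — A clear, B clear
Left (#7): in A — A clear, B clear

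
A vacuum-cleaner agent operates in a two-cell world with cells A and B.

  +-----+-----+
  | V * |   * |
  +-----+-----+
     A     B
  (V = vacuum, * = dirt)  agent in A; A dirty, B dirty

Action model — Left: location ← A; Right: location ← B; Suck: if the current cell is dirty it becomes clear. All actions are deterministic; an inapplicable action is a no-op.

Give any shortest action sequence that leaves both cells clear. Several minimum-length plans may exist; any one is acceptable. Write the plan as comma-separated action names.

1. Suck → (A; A:clear, B:dirty)
2. Right → (B; A:clear, B:dirty)
3. Suck → (B; A:clear, B:clear)
min 3: Suck A + move + Suck B

Suck, Right, Suck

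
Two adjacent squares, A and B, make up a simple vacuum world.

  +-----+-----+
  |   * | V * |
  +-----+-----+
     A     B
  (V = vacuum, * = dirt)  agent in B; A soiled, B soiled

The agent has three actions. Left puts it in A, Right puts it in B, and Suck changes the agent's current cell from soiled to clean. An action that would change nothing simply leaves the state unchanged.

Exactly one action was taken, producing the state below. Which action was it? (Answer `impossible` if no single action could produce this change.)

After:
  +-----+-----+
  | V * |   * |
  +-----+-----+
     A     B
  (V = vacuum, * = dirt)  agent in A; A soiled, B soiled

Left

try  Left: <A|soiled|soiled>  ← match
try Right: <B|soiled|soiled>
try  Suck: <B|soiled|clean>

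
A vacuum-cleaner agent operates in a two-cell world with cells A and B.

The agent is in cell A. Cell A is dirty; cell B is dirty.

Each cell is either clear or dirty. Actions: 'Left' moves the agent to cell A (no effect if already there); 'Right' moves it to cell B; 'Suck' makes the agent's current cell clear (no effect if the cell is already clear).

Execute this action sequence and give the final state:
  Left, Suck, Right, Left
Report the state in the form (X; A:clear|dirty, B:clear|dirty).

1) do Left; now (A; A:dirty, B:dirty)
2) do Suck; now (A; A:clear, B:dirty)
3) do Right; now (B; A:clear, B:dirty)
4) do Left; now (A; A:clear, B:dirty)

(A; A:clear, B:dirty)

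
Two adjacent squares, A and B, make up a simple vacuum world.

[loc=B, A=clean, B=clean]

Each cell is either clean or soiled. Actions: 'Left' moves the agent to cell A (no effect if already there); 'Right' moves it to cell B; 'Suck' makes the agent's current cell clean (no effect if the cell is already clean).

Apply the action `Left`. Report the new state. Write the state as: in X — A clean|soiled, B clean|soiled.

start: in B — A clean, B clean
1) do Left; now in A — A clean, B clean

in A — A clean, B clean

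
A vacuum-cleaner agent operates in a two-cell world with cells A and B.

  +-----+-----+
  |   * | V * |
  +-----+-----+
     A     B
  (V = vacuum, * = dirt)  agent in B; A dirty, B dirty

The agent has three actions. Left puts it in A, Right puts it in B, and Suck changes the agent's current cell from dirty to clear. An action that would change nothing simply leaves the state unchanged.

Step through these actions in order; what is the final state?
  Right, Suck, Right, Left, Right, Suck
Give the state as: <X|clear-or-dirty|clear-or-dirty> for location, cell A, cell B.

1. Right → <B|dirty|dirty>
2. Suck → <B|dirty|clear>
3. Right → <B|dirty|clear>
4. Left → <A|dirty|clear>
5. Right → <B|dirty|clear>
6. Suck → <B|dirty|clear>

<B|dirty|clear>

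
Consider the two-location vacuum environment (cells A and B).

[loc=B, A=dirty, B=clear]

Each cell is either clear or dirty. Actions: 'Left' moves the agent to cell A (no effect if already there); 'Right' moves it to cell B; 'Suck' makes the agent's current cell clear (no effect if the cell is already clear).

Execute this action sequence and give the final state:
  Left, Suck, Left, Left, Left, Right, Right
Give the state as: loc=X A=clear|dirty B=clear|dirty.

loc=B A=clear B=clear

1) do Left; now loc=A A=dirty B=clear
2) do Suck; now loc=A A=clear B=clear
3) do Left; now loc=A A=clear B=clear
4) do Left; now loc=A A=clear B=clear
5) do Left; now loc=A A=clear B=clear
6) do Right; now loc=B A=clear B=clear
7) do Right; now loc=B A=clear B=clear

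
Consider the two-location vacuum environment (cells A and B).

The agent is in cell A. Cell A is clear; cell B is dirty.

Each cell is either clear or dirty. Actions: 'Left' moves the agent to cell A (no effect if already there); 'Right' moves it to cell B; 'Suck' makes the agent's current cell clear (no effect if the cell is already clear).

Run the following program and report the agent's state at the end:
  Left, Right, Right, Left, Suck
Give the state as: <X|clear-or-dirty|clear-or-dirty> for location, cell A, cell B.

1) do Left; now <A|clear|dirty>
2) do Right; now <B|clear|dirty>
3) do Right; now <B|clear|dirty>
4) do Left; now <A|clear|dirty>
5) do Suck; now <A|clear|dirty>

<A|clear|dirty>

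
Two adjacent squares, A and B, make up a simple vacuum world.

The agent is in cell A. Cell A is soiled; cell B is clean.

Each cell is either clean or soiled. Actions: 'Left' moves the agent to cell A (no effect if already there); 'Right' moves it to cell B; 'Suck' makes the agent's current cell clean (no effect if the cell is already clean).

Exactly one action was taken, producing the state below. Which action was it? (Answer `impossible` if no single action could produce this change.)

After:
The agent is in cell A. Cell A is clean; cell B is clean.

Suck

try  Left: (A; A:soiled, B:clean)
try Right: (B; A:soiled, B:clean)
try  Suck: (A; A:clean, B:clean)  ← match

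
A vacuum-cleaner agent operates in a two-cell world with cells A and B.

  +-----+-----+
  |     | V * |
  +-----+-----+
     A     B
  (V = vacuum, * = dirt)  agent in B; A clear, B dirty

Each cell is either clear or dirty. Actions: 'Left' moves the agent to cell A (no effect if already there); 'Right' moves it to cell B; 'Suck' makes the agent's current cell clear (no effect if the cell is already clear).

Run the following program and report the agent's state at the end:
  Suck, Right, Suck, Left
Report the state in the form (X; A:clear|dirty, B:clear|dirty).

(A; A:clear, B:clear)

1) do Suck; now (B; A:clear, B:clear)
2) do Right; now (B; A:clear, B:clear)
3) do Suck; now (B; A:clear, B:clear)
4) do Left; now (A; A:clear, B:clear)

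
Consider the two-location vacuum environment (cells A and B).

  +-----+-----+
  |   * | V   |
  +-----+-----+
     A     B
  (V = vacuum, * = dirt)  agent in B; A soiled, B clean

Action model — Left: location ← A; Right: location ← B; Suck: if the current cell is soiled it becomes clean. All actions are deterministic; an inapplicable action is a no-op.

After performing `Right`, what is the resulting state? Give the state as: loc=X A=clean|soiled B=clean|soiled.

loc=B A=soiled B=clean

start: loc=B A=soiled B=clean
t=1 Right ⇒ loc=B A=soiled B=clean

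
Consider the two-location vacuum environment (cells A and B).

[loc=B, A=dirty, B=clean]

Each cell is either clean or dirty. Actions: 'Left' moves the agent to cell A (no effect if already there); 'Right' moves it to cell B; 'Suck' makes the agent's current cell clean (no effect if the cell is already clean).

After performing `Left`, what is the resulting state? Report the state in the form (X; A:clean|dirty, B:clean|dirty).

(A; A:dirty, B:clean)

start: (B; A:dirty, B:clean)
1. Left → (A; A:dirty, B:clean)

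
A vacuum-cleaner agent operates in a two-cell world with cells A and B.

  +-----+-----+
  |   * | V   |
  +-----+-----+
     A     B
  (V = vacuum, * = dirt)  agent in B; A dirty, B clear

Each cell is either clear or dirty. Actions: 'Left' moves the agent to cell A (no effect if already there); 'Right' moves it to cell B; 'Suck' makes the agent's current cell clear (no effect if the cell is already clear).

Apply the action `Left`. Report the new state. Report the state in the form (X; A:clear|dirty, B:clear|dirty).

start: (B; A:dirty, B:clear)
1) do Left; now (A; A:dirty, B:clear)

(A; A:dirty, B:clear)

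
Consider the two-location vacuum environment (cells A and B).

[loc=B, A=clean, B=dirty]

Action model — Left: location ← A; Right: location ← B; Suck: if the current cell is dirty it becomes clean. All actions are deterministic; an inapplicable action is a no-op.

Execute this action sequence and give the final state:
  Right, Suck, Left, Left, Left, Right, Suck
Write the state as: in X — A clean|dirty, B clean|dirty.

[1] after Right: in B — A clean, B dirty
[2] after Suck: in B — A clean, B clean
[3] after Left: in A — A clean, B clean
[4] after Left: in A — A clean, B clean
[5] after Left: in A — A clean, B clean
[6] after Right: in B — A clean, B clean
[7] after Suck: in B — A clean, B clean

in B — A clean, B clean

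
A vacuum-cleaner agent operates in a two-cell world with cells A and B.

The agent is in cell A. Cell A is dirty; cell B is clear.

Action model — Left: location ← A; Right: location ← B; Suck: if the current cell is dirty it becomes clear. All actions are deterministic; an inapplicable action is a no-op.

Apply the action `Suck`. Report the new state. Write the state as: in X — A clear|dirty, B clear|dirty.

in A — A clear, B clear

start: in A — A dirty, B clear
1. Suck → in A — A clear, B clear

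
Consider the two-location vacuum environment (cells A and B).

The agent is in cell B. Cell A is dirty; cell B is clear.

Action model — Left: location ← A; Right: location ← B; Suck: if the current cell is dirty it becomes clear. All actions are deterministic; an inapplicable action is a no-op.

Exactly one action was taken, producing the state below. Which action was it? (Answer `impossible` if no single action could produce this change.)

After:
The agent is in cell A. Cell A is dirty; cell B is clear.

try  Left: <A|dirty|clear>  ← match
try Right: <B|dirty|clear>
try  Suck: <B|dirty|clear>

Left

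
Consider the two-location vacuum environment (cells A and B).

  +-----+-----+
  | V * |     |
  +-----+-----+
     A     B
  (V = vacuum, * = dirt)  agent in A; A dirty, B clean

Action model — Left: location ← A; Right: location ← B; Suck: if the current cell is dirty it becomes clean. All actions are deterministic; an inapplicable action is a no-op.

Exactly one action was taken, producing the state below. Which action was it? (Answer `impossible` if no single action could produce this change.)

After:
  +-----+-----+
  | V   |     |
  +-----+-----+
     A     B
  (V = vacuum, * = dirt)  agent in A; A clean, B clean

Suck

try  Left: <A|dirty|clean>
try Right: <B|dirty|clean>
try  Suck: <A|clean|clean>  ← match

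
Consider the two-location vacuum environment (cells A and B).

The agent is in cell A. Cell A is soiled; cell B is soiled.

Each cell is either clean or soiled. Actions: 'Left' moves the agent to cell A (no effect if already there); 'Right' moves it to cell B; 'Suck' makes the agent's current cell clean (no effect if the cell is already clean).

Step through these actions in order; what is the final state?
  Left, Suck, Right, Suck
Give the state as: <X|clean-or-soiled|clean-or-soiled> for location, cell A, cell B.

t=1 Left ⇒ <A|soiled|soiled>
t=2 Suck ⇒ <A|clean|soiled>
t=3 Right ⇒ <B|clean|soiled>
t=4 Suck ⇒ <B|clean|clean>

<B|clean|clean>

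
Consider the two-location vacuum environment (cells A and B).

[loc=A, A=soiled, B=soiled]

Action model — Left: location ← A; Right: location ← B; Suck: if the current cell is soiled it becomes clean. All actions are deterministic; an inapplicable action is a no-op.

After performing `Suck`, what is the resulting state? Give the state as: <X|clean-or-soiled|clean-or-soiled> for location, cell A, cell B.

start: <A|soiled|soiled>
t=1 Suck ⇒ <A|clean|soiled>

<A|clean|soiled>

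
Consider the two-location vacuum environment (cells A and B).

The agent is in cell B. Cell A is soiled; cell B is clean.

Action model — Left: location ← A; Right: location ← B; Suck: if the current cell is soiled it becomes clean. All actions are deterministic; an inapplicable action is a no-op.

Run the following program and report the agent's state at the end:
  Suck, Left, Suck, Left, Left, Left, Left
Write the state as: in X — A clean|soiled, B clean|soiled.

in A — A clean, B clean

[1] after Suck: in B — A soiled, B clean
[2] after Left: in A — A soiled, B clean
[3] after Suck: in A — A clean, B clean
[4] after Left: in A — A clean, B clean
[5] after Left: in A — A clean, B clean
[6] after Left: in A — A clean, B clean
[7] after Left: in A — A clean, B clean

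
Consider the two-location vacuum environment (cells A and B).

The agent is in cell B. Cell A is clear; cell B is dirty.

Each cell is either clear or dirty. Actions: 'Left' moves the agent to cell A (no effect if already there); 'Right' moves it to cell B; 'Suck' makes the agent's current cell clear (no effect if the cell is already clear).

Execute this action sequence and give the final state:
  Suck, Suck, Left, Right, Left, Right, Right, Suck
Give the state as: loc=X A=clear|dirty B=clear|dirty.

step 1/8 (Suck): loc=B A=clear B=clear
step 2/8 (Suck): loc=B A=clear B=clear
step 3/8 (Left): loc=A A=clear B=clear
step 4/8 (Right): loc=B A=clear B=clear
step 5/8 (Left): loc=A A=clear B=clear
step 6/8 (Right): loc=B A=clear B=clear
step 7/8 (Right): loc=B A=clear B=clear
step 8/8 (Suck): loc=B A=clear B=clear

loc=B A=clear B=clear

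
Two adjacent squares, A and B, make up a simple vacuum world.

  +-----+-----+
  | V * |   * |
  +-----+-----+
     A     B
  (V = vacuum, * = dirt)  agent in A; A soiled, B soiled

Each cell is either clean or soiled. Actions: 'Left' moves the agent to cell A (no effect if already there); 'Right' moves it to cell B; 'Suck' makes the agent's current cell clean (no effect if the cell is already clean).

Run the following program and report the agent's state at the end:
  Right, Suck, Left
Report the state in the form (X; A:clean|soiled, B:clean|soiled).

Right (#1): (B; A:soiled, B:soiled)
Suck (#2): (B; A:soiled, B:clean)
Left (#3): (A; A:soiled, B:clean)

(A; A:soiled, B:clean)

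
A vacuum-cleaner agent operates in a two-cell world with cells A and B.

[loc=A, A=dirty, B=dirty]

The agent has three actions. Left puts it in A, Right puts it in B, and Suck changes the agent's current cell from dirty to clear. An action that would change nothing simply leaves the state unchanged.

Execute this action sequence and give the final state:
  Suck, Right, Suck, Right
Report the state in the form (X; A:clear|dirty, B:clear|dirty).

(B; A:clear, B:clear)

Suck (#1): (A; A:clear, B:dirty)
Right (#2): (B; A:clear, B:dirty)
Suck (#3): (B; A:clear, B:clear)
Right (#4): (B; A:clear, B:clear)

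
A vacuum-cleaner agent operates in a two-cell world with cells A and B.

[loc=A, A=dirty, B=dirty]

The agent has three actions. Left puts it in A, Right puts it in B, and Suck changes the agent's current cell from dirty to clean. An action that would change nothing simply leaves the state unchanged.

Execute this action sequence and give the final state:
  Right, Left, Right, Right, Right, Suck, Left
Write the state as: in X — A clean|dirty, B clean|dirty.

t=1 Right ⇒ in B — A dirty, B dirty
t=2 Left ⇒ in A — A dirty, B dirty
t=3 Right ⇒ in B — A dirty, B dirty
t=4 Right ⇒ in B — A dirty, B dirty
t=5 Right ⇒ in B — A dirty, B dirty
t=6 Suck ⇒ in B — A dirty, B clean
t=7 Left ⇒ in A — A dirty, B clean

in A — A dirty, B clean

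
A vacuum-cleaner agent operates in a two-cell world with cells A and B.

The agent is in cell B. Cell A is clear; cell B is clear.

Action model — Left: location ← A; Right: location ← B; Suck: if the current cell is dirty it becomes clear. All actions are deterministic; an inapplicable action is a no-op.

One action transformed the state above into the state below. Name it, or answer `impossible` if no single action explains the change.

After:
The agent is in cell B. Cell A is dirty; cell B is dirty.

impossible

try  Left: (A; A:clear, B:clear)
try Right: (B; A:clear, B:clear)
try  Suck: (B; A:clear, B:clear)
no single action produces the after-state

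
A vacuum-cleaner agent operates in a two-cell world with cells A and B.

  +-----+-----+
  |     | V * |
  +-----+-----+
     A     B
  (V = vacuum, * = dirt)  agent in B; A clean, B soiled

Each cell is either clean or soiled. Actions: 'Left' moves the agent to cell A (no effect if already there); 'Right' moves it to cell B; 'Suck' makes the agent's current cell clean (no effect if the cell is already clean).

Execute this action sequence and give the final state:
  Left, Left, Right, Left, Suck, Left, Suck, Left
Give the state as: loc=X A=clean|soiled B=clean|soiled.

loc=A A=clean B=soiled

1) do Left; now loc=A A=clean B=soiled
2) do Left; now loc=A A=clean B=soiled
3) do Right; now loc=B A=clean B=soiled
4) do Left; now loc=A A=clean B=soiled
5) do Suck; now loc=A A=clean B=soiled
6) do Left; now loc=A A=clean B=soiled
7) do Suck; now loc=A A=clean B=soiled
8) do Left; now loc=A A=clean B=soiled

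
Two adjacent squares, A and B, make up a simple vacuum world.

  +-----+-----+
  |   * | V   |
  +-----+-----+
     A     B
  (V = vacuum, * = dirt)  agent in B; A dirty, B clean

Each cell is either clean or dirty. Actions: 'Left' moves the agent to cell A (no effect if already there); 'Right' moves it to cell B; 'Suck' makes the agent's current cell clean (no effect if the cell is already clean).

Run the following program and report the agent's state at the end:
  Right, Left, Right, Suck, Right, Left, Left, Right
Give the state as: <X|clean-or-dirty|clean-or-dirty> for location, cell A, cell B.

t=1 Right ⇒ <B|dirty|clean>
t=2 Left ⇒ <A|dirty|clean>
t=3 Right ⇒ <B|dirty|clean>
t=4 Suck ⇒ <B|dirty|clean>
t=5 Right ⇒ <B|dirty|clean>
t=6 Left ⇒ <A|dirty|clean>
t=7 Left ⇒ <A|dirty|clean>
t=8 Right ⇒ <B|dirty|clean>

<B|dirty|clean>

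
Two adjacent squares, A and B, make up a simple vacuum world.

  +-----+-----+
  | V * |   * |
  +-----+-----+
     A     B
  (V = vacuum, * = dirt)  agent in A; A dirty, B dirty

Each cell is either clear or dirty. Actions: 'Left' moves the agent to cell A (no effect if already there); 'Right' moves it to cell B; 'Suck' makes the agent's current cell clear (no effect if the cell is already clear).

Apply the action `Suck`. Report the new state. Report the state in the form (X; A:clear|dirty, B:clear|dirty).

(A; A:clear, B:dirty)

start: (A; A:dirty, B:dirty)
[1] after Suck: (A; A:clear, B:dirty)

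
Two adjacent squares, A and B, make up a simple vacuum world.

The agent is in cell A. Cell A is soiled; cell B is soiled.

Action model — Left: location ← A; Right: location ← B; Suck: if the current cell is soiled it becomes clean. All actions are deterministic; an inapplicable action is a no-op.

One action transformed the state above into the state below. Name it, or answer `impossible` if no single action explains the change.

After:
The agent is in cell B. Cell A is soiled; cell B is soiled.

Right

try  Left: in A — A soiled, B soiled
try Right: in B — A soiled, B soiled  ← match
try  Suck: in A — A clean, B soiled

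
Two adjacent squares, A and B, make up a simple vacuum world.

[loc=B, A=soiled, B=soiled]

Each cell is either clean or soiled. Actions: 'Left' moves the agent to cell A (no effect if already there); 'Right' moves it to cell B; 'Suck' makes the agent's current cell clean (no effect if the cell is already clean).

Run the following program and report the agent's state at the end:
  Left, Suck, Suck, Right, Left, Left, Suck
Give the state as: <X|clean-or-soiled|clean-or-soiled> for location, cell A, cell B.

<A|clean|soiled>

[1] after Left: <A|soiled|soiled>
[2] after Suck: <A|clean|soiled>
[3] after Suck: <A|clean|soiled>
[4] after Right: <B|clean|soiled>
[5] after Left: <A|clean|soiled>
[6] after Left: <A|clean|soiled>
[7] after Suck: <A|clean|soiled>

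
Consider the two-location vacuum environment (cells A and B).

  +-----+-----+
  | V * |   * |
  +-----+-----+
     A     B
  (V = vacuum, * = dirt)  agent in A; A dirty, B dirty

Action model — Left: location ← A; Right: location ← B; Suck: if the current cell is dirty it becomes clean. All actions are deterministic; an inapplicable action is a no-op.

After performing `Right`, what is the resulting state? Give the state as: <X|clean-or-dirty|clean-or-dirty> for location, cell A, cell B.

start: <A|dirty|dirty>
1. Right → <B|dirty|dirty>

<B|dirty|dirty>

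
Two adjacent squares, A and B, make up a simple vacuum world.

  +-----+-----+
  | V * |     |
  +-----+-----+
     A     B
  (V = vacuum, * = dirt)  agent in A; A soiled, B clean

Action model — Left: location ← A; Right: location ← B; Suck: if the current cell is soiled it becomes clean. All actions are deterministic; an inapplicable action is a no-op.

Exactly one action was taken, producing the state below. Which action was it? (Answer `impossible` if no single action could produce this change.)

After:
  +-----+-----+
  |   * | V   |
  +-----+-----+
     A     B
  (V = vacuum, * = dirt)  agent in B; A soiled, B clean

Right

try  Left: <A|soiled|clean>
try Right: <B|soiled|clean>  ← match
try  Suck: <A|clean|clean>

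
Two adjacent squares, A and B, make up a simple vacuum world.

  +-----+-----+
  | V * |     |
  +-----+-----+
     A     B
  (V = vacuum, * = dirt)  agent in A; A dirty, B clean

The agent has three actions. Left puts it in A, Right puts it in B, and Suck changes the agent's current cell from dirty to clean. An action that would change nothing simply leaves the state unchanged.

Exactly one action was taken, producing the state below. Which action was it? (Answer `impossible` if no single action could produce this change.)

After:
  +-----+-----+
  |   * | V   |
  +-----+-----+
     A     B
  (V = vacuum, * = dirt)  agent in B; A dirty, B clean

Right

try  Left: (A; A:dirty, B:clean)
try Right: (B; A:dirty, B:clean)  ← match
try  Suck: (A; A:clean, B:clean)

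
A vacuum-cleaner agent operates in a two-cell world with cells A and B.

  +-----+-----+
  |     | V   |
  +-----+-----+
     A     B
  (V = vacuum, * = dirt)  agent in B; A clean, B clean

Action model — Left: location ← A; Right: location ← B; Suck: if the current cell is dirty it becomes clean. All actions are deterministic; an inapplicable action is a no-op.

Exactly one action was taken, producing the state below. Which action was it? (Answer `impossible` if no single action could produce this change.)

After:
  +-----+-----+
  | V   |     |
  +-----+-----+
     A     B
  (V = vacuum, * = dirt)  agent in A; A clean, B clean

Left

try  Left: loc=A A=clean B=clean  ← match
try Right: loc=B A=clean B=clean
try  Suck: loc=B A=clean B=clean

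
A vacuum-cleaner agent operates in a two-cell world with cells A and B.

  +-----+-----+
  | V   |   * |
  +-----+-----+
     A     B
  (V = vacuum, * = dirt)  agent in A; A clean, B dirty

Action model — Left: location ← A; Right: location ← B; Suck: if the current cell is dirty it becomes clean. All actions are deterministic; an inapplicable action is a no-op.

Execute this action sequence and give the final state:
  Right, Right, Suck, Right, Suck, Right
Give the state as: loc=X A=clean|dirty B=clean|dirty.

[1] after Right: loc=B A=clean B=dirty
[2] after Right: loc=B A=clean B=dirty
[3] after Suck: loc=B A=clean B=clean
[4] after Right: loc=B A=clean B=clean
[5] after Suck: loc=B A=clean B=clean
[6] after Right: loc=B A=clean B=clean

loc=B A=clean B=clean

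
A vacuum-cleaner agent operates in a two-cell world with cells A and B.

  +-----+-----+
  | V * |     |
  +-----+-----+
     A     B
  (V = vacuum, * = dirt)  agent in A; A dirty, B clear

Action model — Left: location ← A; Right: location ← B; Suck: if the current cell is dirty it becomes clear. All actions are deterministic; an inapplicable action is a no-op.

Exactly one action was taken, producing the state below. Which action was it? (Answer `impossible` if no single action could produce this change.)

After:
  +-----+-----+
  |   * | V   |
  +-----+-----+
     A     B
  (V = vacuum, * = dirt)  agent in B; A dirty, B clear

try  Left: (A; A:dirty, B:clear)
try Right: (B; A:dirty, B:clear)  ← match
try  Suck: (A; A:clear, B:clear)

Right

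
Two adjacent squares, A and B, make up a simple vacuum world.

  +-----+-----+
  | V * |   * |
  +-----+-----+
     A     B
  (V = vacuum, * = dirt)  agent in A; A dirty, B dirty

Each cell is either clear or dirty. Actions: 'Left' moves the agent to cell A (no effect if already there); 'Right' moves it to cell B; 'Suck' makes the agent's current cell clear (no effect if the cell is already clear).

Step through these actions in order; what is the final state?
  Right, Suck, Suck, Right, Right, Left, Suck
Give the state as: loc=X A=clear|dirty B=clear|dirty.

loc=A A=clear B=clear

1. Right → loc=B A=dirty B=dirty
2. Suck → loc=B A=dirty B=clear
3. Suck → loc=B A=dirty B=clear
4. Right → loc=B A=dirty B=clear
5. Right → loc=B A=dirty B=clear
6. Left → loc=A A=dirty B=clear
7. Suck → loc=A A=clear B=clear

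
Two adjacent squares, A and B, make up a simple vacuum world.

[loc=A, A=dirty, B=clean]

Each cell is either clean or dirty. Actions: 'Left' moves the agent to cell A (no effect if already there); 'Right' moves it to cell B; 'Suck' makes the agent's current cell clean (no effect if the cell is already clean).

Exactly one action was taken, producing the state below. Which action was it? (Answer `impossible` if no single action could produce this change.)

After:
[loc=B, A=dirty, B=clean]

try  Left: (A; A:dirty, B:clean)
try Right: (B; A:dirty, B:clean)  ← match
try  Suck: (A; A:clean, B:clean)

Right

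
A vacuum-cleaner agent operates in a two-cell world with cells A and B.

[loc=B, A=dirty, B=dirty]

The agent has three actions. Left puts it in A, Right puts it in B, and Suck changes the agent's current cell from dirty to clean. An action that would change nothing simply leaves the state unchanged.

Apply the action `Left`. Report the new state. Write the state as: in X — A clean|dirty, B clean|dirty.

in A — A dirty, B dirty

start: in B — A dirty, B dirty
step 1/1 (Left): in A — A dirty, B dirty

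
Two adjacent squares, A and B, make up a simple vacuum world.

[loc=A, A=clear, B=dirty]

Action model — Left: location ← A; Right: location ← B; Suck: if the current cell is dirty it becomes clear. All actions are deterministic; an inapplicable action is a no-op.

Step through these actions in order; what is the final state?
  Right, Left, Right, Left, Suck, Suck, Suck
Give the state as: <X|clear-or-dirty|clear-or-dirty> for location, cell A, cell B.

<A|clear|dirty>

Right (#1): <B|clear|dirty>
Left (#2): <A|clear|dirty>
Right (#3): <B|clear|dirty>
Left (#4): <A|clear|dirty>
Suck (#5): <A|clear|dirty>
Suck (#6): <A|clear|dirty>
Suck (#7): <A|clear|dirty>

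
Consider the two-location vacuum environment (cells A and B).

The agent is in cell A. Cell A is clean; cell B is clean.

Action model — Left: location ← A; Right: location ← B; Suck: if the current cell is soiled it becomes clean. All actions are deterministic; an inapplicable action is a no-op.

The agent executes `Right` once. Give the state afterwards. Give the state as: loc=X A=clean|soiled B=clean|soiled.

loc=B A=clean B=clean

start: loc=A A=clean B=clean
1) do Right; now loc=B A=clean B=clean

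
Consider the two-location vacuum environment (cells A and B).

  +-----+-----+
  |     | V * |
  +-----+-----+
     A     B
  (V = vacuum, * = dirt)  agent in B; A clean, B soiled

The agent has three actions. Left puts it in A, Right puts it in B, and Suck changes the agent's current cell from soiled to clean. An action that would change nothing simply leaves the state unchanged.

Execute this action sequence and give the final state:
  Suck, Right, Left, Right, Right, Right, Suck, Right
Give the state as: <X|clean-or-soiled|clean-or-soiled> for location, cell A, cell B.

<B|clean|clean>

[1] after Suck: <B|clean|clean>
[2] after Right: <B|clean|clean>
[3] after Left: <A|clean|clean>
[4] after Right: <B|clean|clean>
[5] after Right: <B|clean|clean>
[6] after Right: <B|clean|clean>
[7] after Suck: <B|clean|clean>
[8] after Right: <B|clean|clean>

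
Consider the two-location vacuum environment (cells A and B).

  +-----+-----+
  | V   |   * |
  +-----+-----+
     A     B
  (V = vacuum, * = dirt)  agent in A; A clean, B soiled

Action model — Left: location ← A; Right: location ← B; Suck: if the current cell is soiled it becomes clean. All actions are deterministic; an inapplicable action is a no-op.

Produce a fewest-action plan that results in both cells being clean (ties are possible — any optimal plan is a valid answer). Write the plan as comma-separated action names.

1) do Right; now (B; A:clean, B:soiled)
2) do Suck; now (B; A:clean, B:clean)
min 2: go B then Suck

Right, Suck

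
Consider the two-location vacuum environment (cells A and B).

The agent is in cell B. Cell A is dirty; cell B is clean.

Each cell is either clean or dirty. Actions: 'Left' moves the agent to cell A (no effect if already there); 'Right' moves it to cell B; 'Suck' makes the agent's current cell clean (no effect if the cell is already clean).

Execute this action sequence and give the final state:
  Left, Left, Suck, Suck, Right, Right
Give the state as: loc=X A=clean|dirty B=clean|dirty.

loc=B A=clean B=clean

1) do Left; now loc=A A=dirty B=clean
2) do Left; now loc=A A=dirty B=clean
3) do Suck; now loc=A A=clean B=clean
4) do Suck; now loc=A A=clean B=clean
5) do Right; now loc=B A=clean B=clean
6) do Right; now loc=B A=clean B=clean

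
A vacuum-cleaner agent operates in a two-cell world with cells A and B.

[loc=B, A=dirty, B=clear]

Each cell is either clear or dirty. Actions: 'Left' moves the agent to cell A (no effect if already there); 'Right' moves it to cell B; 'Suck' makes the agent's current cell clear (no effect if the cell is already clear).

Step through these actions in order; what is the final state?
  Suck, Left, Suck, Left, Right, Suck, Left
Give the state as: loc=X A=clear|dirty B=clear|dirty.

step 1/7 (Suck): loc=B A=dirty B=clear
step 2/7 (Left): loc=A A=dirty B=clear
step 3/7 (Suck): loc=A A=clear B=clear
step 4/7 (Left): loc=A A=clear B=clear
step 5/7 (Right): loc=B A=clear B=clear
step 6/7 (Suck): loc=B A=clear B=clear
step 7/7 (Left): loc=A A=clear B=clear

loc=A A=clear B=clear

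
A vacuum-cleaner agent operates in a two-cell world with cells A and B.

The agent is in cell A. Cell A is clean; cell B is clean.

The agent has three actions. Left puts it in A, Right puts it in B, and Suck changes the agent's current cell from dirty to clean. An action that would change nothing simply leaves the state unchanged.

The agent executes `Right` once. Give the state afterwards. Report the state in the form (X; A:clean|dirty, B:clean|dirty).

start: (A; A:clean, B:clean)
1) do Right; now (B; A:clean, B:clean)

(B; A:clean, B:clean)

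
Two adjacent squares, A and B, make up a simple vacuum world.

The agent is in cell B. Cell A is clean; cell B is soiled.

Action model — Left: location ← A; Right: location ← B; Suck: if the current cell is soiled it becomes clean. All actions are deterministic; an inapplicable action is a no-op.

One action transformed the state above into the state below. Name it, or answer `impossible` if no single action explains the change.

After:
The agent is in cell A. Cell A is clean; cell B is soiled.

try  Left: loc=A A=clean B=soiled  ← match
try Right: loc=B A=clean B=soiled
try  Suck: loc=B A=clean B=clean

Left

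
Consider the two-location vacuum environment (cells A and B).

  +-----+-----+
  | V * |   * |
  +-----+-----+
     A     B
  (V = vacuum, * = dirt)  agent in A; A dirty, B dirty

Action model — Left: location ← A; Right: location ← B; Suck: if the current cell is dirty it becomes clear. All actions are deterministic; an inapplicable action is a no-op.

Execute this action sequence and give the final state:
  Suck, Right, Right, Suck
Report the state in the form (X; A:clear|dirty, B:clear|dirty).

(B; A:clear, B:clear)

step 1/4 (Suck): (A; A:clear, B:dirty)
step 2/4 (Right): (B; A:clear, B:dirty)
step 3/4 (Right): (B; A:clear, B:dirty)
step 4/4 (Suck): (B; A:clear, B:clear)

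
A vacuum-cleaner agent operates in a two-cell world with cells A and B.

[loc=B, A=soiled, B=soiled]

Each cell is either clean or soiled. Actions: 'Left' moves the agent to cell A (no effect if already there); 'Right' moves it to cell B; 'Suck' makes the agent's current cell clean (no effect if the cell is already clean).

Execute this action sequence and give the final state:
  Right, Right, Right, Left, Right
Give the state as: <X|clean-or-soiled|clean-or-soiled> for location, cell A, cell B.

1. Right → <B|soiled|soiled>
2. Right → <B|soiled|soiled>
3. Right → <B|soiled|soiled>
4. Left → <A|soiled|soiled>
5. Right → <B|soiled|soiled>

<B|soiled|soiled>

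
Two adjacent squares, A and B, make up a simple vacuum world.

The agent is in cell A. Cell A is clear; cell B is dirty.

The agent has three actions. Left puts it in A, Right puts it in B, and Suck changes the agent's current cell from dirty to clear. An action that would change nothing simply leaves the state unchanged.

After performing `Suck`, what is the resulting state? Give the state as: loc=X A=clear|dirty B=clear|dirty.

start: loc=A A=clear B=dirty
[1] after Suck: loc=A A=clear B=dirty

loc=A A=clear B=dirty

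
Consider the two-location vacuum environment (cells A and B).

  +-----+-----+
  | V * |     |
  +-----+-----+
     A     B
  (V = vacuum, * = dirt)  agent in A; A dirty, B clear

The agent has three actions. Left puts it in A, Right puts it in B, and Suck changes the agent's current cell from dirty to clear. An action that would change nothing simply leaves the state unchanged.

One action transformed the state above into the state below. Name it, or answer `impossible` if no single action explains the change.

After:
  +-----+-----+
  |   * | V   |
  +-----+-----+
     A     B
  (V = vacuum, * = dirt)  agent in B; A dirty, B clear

try  Left: (A; A:dirty, B:clear)
try Right: (B; A:dirty, B:clear)  ← match
try  Suck: (A; A:clear, B:clear)

Right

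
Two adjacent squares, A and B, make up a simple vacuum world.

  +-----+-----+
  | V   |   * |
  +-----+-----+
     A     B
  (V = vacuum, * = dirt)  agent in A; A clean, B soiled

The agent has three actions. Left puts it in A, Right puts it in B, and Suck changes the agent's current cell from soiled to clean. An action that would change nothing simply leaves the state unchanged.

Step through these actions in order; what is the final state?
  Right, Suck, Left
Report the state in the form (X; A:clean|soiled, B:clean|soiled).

1. Right → (B; A:clean, B:soiled)
2. Suck → (B; A:clean, B:clean)
3. Left → (A; A:clean, B:clean)

(A; A:clean, B:clean)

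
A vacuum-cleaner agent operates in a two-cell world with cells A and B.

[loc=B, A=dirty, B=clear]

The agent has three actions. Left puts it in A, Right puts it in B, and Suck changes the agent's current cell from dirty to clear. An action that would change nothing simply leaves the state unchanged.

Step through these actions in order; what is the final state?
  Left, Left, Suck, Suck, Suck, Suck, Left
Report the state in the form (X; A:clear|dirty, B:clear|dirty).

1) do Left; now (A; A:dirty, B:clear)
2) do Left; now (A; A:dirty, B:clear)
3) do Suck; now (A; A:clear, B:clear)
4) do Suck; now (A; A:clear, B:clear)
5) do Suck; now (A; A:clear, B:clear)
6) do Suck; now (A; A:clear, B:clear)
7) do Left; now (A; A:clear, B:clear)

(A; A:clear, B:clear)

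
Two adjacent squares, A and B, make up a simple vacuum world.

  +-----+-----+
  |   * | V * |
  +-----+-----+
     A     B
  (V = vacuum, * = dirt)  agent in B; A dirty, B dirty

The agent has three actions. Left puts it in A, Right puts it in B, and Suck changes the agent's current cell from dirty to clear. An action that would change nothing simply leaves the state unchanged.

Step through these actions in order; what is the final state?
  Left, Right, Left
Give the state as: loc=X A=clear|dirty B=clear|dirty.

[1] after Left: loc=A A=dirty B=dirty
[2] after Right: loc=B A=dirty B=dirty
[3] after Left: loc=A A=dirty B=dirty

loc=A A=dirty B=dirty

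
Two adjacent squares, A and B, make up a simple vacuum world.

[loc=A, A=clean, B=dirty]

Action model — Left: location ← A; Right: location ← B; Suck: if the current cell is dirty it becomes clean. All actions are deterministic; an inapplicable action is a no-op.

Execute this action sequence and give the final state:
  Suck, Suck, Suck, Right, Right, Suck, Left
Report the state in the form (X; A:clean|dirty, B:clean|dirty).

t=1 Suck ⇒ (A; A:clean, B:dirty)
t=2 Suck ⇒ (A; A:clean, B:dirty)
t=3 Suck ⇒ (A; A:clean, B:dirty)
t=4 Right ⇒ (B; A:clean, B:dirty)
t=5 Right ⇒ (B; A:clean, B:dirty)
t=6 Suck ⇒ (B; A:clean, B:clean)
t=7 Left ⇒ (A; A:clean, B:clean)

(A; A:clean, B:clean)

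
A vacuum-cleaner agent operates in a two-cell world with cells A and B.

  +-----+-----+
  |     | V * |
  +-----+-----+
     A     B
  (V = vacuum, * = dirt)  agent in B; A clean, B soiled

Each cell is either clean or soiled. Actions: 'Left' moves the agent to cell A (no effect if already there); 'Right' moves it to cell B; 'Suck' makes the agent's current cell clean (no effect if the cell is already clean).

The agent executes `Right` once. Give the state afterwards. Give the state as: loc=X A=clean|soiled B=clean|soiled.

start: loc=B A=clean B=soiled
step 1/1 (Right): loc=B A=clean B=soiled

loc=B A=clean B=soiled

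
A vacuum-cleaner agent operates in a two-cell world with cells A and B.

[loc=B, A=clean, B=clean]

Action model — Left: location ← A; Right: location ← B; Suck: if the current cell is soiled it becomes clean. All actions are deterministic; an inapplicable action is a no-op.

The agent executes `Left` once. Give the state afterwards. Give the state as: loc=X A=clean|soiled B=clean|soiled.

loc=A A=clean B=clean

start: loc=B A=clean B=clean
1. Left → loc=A A=clean B=clean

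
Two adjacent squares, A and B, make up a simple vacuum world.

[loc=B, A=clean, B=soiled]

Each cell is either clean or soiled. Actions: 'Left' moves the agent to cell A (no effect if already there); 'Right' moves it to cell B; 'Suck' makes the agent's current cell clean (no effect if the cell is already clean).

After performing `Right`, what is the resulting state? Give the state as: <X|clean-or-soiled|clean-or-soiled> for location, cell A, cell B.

start: <B|clean|soiled>
t=1 Right ⇒ <B|clean|soiled>

<B|clean|soiled>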